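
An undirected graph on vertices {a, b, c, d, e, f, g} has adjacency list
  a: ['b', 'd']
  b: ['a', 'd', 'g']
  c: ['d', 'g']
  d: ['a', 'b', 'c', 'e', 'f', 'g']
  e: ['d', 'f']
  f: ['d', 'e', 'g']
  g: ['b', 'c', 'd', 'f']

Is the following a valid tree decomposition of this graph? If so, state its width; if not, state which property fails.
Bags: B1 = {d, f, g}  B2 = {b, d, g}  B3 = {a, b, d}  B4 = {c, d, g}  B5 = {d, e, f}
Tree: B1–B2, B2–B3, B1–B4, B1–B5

Yes; width 2.

Checking the three conditions: (i) the bags cover all of {a, b, c, d, e, f, g}; (ii) for each edge, some bag contains both endpoints; (iii) the bags containing any fixed vertex form a subtree. All hold, so the decomposition is valid with width 3 − 1 = 2.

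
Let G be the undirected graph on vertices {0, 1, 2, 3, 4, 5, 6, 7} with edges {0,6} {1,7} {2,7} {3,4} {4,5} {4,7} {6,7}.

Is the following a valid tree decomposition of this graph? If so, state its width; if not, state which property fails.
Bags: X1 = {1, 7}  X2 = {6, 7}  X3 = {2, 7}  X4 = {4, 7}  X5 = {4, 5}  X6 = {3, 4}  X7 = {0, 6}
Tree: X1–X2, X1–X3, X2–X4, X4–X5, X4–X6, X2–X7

Every vertex of G appears in some bag (union = {0, 1, 2, 3, 4, 5, 6, 7}); every edge is covered by a bag; and for each vertex v the set of bags containing v is connected in the bag tree. The decomposition is therefore valid. The largest bag has 2 vertices, so the width is 1.

Yes; width 1.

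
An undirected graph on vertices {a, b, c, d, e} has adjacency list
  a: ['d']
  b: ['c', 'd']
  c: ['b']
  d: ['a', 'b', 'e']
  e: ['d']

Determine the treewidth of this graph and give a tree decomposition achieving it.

Treewidth 1.
One optimal decomposition is:
Bags: B1 = {b, d}  B2 = {b, c}  B3 = {a, d}  B4 = {d, e}
Tree: B1–B2, B1–B3, B1–B4

Each bag holds 2 vertices, so the decomposition has width 1, which upper-bounds the treewidth. G has an edge, so its treewidth is at least 1. Hence tw(G) = 1 exactly.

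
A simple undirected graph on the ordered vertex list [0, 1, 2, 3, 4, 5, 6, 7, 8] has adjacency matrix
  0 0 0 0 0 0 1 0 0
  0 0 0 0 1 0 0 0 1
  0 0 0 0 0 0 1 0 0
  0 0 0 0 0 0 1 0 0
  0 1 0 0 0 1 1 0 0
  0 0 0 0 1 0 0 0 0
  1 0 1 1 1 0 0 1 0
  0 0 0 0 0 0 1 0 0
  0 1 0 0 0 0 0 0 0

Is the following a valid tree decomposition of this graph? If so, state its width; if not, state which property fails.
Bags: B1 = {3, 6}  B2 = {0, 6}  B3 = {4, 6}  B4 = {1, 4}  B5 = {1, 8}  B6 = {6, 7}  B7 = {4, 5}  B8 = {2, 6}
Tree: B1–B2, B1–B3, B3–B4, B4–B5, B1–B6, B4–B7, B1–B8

Yes; width 1.

Vertex coverage: the bags together contain {0, 1, 2, 3, 4, 5, 6, 7, 8}, the full vertex set. Edge coverage: each edge of G has both endpoints in at least one bag. Running intersection: for every vertex, the bags containing it form a connected subtree. All three properties hold, so this is a valid tree decomposition of width max|bag| − 1 = 1, and hence tw(G) ≤ 1.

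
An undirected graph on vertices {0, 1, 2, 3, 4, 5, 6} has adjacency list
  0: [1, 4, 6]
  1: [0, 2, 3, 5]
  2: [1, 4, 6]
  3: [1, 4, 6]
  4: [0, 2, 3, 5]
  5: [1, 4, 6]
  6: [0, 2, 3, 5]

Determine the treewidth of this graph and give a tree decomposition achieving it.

Every bag has size at most 4, so the width is 4 − 1 = 3 and tw(G) ≤ 3. For the lower bound: the 4 vertex sets {0,4}, {2,6}, {1}, {3} are disjoint, each induces a connected subgraph, and every pair is joined by at least one edge of G. Contracting each set to a single vertex therefore yields K_{4} as a minor, and since treewidth is minor-monotone, tw(G) ≥ tw(K_{4}) = 3. Hence tw(G) = 3 exactly.

Treewidth 3.
One optimal decomposition is:
Bags: B1 = {0, 1, 4, 6}  B2 = {1, 2, 4, 6}  B3 = {1, 3, 4, 6}  B4 = {1, 4, 5, 6}
Tree: B1–B2, B2–B3, B3–B4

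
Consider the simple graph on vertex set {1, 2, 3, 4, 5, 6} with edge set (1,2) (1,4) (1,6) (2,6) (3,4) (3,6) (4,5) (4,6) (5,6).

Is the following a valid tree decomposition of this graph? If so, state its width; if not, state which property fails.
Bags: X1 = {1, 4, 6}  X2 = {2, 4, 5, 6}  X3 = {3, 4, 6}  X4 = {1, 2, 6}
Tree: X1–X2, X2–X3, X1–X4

A tree decomposition must satisfy three properties: every vertex lies in some bag; for every edge, both endpoints lie together in some bag; and for every vertex, the bags containing it form a connected subtree. Here bags containing vertex 2 are not connected in the tree, so the decomposition is invalid.

No — bags containing vertex 2 are not connected in the tree.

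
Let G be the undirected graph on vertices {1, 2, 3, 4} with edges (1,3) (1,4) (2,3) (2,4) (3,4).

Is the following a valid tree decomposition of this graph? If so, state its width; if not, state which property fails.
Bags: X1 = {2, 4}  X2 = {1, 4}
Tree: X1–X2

No — vertex 3 appears in no bag.

A tree decomposition must satisfy three properties: every vertex lies in some bag; for every edge, both endpoints lie together in some bag; and for every vertex, the bags containing it form a connected subtree. Here vertex 3 appears in no bag, so the decomposition is invalid.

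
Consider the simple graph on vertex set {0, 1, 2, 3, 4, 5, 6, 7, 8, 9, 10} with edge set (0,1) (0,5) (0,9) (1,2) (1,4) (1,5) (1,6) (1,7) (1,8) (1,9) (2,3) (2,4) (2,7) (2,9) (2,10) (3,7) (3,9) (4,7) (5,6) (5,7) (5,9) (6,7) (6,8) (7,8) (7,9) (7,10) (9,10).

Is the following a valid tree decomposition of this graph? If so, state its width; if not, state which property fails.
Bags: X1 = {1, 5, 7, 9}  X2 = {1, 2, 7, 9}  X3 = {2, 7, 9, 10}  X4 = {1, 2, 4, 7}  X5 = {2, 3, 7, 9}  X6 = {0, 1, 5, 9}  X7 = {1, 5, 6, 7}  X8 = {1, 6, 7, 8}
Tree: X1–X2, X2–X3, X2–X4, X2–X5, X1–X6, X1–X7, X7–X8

Yes; width 3.

Every vertex of G appears in some bag (union = {0, 1, 2, 3, 4, 5, 6, 7, 8, 9, 10}); every edge is covered by a bag; and for each vertex v the set of bags containing v is connected in the bag tree. The decomposition is therefore valid. The largest bag has 4 vertices, so the width is 3.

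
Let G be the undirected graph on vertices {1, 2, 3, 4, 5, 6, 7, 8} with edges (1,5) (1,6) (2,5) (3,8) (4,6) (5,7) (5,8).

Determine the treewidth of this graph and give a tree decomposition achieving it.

Every bag has size at most 2, so the width is 2 − 1 = 1 and tw(G) ≤ 1. Any graph with an edge has treewidth ≥ 1, and G has the edge 6–1. Therefore the treewidth is 1.

Treewidth 1.
One optimal decomposition is:
Bags: B1 = {1, 6}  B2 = {1, 5}  B3 = {2, 5}  B4 = {5, 7}  B5 = {4, 6}  B6 = {5, 8}  B7 = {3, 8}
Tree: B1–B2, B2–B3, B2–B4, B1–B5, B3–B6, B6–B7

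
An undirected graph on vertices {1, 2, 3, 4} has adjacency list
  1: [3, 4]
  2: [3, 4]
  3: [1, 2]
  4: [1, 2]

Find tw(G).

A width-2 tree decomposition is:
Bags: B1 = {1, 2, 3}  B2 = {1, 2, 4}
Tree: B1–B2
The largest bag has 3 vertices, giving width 2; this decomposition certifies tw(G) ≤ 2. Since 1–3–2–4–1 is a cycle in G, G is not acyclic. Forests are exactly the graphs of treewidth ≤ 1, so tw(G) ≥ 2. Therefore the treewidth is 2.

2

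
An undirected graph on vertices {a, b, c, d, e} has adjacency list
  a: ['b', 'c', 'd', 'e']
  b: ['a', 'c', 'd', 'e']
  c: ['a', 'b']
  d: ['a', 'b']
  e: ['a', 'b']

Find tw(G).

A width-2 tree decomposition is:
Bags: B1 = {a, b, c}  B2 = {a, b, d}  B3 = {a, b, e}
Tree: B1–B2, B2–B3
Each bag holds 3 vertices, so the decomposition has width 2, which upper-bounds the treewidth. For the lower bound, the 3 vertices {a, b, d} are pairwise adjacent, and any tree decomposition puts a clique entirely inside one bag — forcing width ≥ 2. The upper and lower bounds meet at 2, so that is the treewidth.

2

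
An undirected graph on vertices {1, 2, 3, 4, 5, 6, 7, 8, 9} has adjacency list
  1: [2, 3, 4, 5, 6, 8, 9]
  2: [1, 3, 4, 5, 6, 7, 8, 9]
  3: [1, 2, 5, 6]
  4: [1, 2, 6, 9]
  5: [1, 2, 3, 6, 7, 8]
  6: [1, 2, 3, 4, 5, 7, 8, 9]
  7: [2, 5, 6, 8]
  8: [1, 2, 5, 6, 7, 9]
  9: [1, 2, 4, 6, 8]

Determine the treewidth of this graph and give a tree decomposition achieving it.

Treewidth 4.
One such decomposition:
Bags: B1 = {1, 2, 6, 8, 9}  B2 = {1, 2, 5, 6, 8}  B3 = {1, 2, 4, 6, 9}  B4 = {1, 2, 3, 5, 6}  B5 = {2, 5, 6, 7, 8}
Tree: B1–B2, B1–B3, B2–B4, B2–B5

The largest bag has 5 vertices, giving width 4; this decomposition certifies tw(G) ≤ 4. For the lower bound, the 5 vertices {1, 2, 6, 8, 9} are pairwise adjacent, and any tree decomposition puts a clique entirely inside one bag — forcing width ≥ 4. The upper and lower bounds meet at 4, so that is the treewidth.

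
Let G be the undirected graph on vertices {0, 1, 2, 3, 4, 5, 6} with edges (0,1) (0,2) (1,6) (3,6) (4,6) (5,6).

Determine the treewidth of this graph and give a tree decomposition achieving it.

Treewidth 1.
Bags: B1 = {1, 6}  B2 = {5, 6}  B3 = {4, 6}  B4 = {3, 6}  B5 = {0, 1}  B6 = {0, 2}
Tree: B1–B2, B2–B3, B1–B4, B1–B5, B5–B6

Each bag holds 2 vertices, so the decomposition has width 1, which upper-bounds the treewidth. Since G has at least one edge (e.g. 6–1), it is not an edgeless graph, so tw(G) ≥ 1. The upper and lower bounds meet at 1, so that is the treewidth.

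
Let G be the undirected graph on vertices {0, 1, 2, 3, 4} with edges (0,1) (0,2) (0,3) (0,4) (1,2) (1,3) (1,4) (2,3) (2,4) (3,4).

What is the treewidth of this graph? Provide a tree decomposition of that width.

A single bag containing all 5 vertices is trivially a valid decomposition of width 4. For the lower bound, the 5 vertices {0, 1, 2, 3, 4} are pairwise adjacent, and any tree decomposition puts a clique entirely inside one bag — forcing width ≥ 4. The upper and lower bounds meet at 4, so that is the treewidth.

Treewidth 4.
One optimal decomposition is:
Bags: B1 = {0, 1, 2, 3, 4}
Tree: (single bag)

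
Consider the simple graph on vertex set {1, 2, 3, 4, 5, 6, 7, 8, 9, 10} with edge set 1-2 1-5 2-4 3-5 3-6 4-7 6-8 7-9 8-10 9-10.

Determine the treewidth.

A width-2 tree decomposition is:
Bags: B1 = {4, 7, 9}  B2 = {4, 9, 10}  B3 = {4, 8, 10}  B4 = {4, 6, 8}  B5 = {3, 4, 6}  B6 = {3, 4, 5}  B7 = {1, 4, 5}  B8 = {1, 2, 4}
Tree: B1–B2, B2–B3, B3–B4, B4–B5, B5–B6, B6–B7, B7–B8
Every bag has size at most 3, so the width is 3 − 1 = 2 and tw(G) ≤ 2. Since 4–7–9–10–8–6–3–5–1–2–4 is a cycle in G, G is not acyclic. Forests are exactly the graphs of treewidth ≤ 1, so tw(G) ≥ 2. Therefore the treewidth is 2.

2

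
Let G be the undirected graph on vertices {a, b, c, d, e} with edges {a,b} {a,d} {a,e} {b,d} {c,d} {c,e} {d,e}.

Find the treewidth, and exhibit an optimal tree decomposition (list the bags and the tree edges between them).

Treewidth 2.
Bags: B1 = {a, d, e}  B2 = {a, b, d}  B3 = {c, d, e}
Tree: B1–B2, B1–B3

Every bag has size at most 3, so the width is 3 − 1 = 2 and tw(G) ≤ 2. On the other hand G contains the 3-clique {c, d, e}. A clique must lie in a single bag of any decomposition, so no decomposition can have width below 2. Hence tw(G) = 2 exactly.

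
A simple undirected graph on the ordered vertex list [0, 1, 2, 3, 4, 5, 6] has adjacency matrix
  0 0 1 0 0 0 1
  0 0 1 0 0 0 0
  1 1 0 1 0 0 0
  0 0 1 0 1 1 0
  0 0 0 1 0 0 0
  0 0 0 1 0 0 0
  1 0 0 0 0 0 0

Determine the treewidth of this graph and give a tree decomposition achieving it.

Treewidth 1.
One such decomposition:
Bags: B1 = {3, 4}  B2 = {2, 3}  B3 = {1, 2}  B4 = {0, 2}  B5 = {3, 5}  B6 = {0, 6}
Tree: B1–B2, B2–B3, B3–B4, B2–B5, B4–B6

Every bag has size at most 2, so the width is 2 − 1 = 1 and tw(G) ≤ 1. Any graph with an edge has treewidth ≥ 1, and G has the edge 4–3. Therefore the treewidth is 1.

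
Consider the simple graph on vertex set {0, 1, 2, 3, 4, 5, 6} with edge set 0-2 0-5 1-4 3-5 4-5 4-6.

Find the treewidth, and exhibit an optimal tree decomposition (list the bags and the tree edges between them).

Treewidth 1.
One such decomposition:
Bags: B1 = {0, 5}  B2 = {4, 5}  B3 = {0, 2}  B4 = {4, 6}  B5 = {1, 4}  B6 = {3, 5}
Tree: B1–B2, B1–B3, B2–B4, B2–B5, B1–B6

Each bag holds 2 vertices, so the decomposition has width 1, which upper-bounds the treewidth. G has an edge, so its treewidth is at least 1. Combining the bounds, tw(G) = 1.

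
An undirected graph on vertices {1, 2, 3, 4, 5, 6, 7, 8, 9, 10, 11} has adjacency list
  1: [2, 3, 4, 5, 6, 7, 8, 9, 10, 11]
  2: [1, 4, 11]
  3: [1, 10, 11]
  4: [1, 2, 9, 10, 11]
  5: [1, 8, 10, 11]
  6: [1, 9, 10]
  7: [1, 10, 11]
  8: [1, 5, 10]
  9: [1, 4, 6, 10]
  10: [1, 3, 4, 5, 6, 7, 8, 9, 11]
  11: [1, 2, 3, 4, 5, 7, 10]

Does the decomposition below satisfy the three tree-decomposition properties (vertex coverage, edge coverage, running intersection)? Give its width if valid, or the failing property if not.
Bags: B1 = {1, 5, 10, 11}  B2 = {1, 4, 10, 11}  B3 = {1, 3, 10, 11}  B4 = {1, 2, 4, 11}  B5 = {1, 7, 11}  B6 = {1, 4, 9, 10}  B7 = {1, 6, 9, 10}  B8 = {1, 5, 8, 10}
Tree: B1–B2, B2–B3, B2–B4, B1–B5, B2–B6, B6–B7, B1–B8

A tree decomposition must satisfy three properties: every vertex lies in some bag; for every edge, both endpoints lie together in some bag; and for every vertex, the bags containing it form a connected subtree. Here edge (10,7) lies in no bag, so the decomposition is invalid.

No — edge (10,7) lies in no bag.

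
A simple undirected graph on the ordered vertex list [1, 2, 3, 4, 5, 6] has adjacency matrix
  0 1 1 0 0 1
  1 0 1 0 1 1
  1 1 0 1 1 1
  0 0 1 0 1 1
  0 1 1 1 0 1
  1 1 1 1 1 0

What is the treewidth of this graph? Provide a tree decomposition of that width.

Treewidth 3.
Bags: B1 = {1, 2, 3, 6}  B2 = {2, 3, 5, 6}  B3 = {3, 4, 5, 6}
Tree: B1–B2, B2–B3

Each bag holds 4 vertices, so the decomposition has width 3, which upper-bounds the treewidth. Conversely, {1, 2, 3, 6} is a clique of size 4, and the vertices of any clique must share a bag in every tree decomposition; so some bag has ≥ 4 vertices and tw(G) ≥ 3. Combining the bounds, tw(G) = 3.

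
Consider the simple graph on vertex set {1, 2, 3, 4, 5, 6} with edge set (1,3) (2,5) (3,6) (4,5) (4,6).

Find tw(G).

A width-1 tree decomposition is:
Bags: B1 = {2, 5}  B2 = {4, 5}  B3 = {4, 6}  B4 = {3, 6}  B5 = {1, 3}
Tree: B1–B2, B2–B3, B3–B4, B4–B5
The largest bag has 2 vertices, giving width 1; this decomposition certifies tw(G) ≤ 1. Any graph with an edge has treewidth ≥ 1, and G has the edge 2–5. Combining the bounds, tw(G) = 1.

1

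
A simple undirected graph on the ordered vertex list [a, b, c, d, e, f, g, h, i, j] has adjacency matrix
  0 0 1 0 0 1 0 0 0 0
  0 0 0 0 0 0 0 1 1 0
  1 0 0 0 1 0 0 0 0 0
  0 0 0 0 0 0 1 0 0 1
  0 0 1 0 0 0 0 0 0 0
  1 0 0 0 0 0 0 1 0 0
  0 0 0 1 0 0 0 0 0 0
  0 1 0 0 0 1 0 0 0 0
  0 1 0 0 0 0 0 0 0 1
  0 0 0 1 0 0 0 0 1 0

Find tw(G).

1

A width-1 tree decomposition is:
Bags: B1 = {d, g}  B2 = {d, j}  B3 = {i, j}  B4 = {b, i}  B5 = {b, h}  B6 = {f, h}  B7 = {a, f}  B8 = {a, c}  B9 = {c, e}
Tree: B1–B2, B2–B3, B3–B4, B4–B5, B5–B6, B6–B7, B7–B8, B8–B9
The largest bag has 2 vertices, giving width 1; this decomposition certifies tw(G) ≤ 1. G has an edge, so its treewidth is at least 1. Hence tw(G) = 1 exactly.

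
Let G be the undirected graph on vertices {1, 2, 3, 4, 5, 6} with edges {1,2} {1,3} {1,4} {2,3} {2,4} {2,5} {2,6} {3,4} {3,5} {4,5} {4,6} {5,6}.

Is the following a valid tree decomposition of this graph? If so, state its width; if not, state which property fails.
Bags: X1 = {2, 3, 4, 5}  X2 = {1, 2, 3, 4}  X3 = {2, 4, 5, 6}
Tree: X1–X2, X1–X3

Every vertex of G appears in some bag (union = {1, 2, 3, 4, 5, 6}); every edge is covered by a bag; and for each vertex v the set of bags containing v is connected in the bag tree. The decomposition is therefore valid. The largest bag has 4 vertices, so the width is 3.

Yes; width 3.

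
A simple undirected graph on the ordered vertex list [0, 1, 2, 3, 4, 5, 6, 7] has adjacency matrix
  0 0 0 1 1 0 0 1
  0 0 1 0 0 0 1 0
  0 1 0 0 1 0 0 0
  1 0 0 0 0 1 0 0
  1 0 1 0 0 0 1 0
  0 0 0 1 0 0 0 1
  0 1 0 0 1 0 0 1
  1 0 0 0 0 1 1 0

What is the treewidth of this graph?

A width-2 tree decomposition is:
Bags: B1 = {1, 2, 6}  B2 = {2, 4, 6}  B3 = {4, 6, 7}  B4 = {0, 4, 7}  B5 = {0, 5, 7}  B6 = {0, 3, 5}
Tree: B1–B2, B2–B3, B3–B4, B4–B5, B5–B6
Each bag holds 3 vertices, so the decomposition has width 2, which upper-bounds the treewidth. For the lower bound, G contains the cycle 1–2–4–6–1, so G is not a forest; only forests have treewidth ≤ 1, hence tw(G) ≥ 2. Hence tw(G) = 2 exactly.

2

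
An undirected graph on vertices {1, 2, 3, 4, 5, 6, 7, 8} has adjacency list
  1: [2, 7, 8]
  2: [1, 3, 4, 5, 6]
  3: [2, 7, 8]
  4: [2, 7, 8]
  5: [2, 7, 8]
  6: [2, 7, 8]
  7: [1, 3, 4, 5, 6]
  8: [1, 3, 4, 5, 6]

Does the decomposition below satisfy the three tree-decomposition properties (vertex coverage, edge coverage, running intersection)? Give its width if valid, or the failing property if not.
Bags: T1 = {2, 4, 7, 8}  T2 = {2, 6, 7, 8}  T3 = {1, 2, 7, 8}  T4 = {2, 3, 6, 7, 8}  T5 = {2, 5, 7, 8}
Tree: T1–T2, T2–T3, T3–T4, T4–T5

A tree decomposition must satisfy three properties: every vertex lies in some bag; for every edge, both endpoints lie together in some bag; and for every vertex, the bags containing it form a connected subtree. Here bags containing vertex 6 are not connected in the tree, so the decomposition is invalid.

No — bags containing vertex 6 are not connected in the tree.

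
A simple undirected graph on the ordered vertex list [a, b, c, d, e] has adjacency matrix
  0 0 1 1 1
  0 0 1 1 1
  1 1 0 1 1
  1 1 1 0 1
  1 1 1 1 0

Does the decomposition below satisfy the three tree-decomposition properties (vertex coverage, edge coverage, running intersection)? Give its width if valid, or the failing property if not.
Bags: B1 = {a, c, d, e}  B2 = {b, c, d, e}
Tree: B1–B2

Yes; width 3.

Every vertex of G appears in some bag (union = {a, b, c, d, e}); every edge is covered by a bag; and for each vertex v the set of bags containing v is connected in the bag tree. The decomposition is therefore valid. The largest bag has 4 vertices, so the width is 3.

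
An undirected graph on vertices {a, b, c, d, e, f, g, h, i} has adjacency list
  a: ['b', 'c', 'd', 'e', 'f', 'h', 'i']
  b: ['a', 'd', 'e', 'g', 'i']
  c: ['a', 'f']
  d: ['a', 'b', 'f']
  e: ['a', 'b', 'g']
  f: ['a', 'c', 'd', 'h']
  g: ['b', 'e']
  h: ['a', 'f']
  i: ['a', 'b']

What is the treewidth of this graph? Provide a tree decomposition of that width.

Treewidth 2.
One optimal decomposition is:
Bags: B1 = {a, b, d}  B2 = {a, b, i}  B3 = {a, d, f}  B4 = {a, f, h}  B5 = {a, c, f}  B6 = {a, b, e}  B7 = {b, e, g}
Tree: B1–B2, B1–B3, B3–B4, B3–B5, B1–B6, B6–B7

The largest bag has 3 vertices, giving width 2; this decomposition certifies tw(G) ≤ 2. For the lower bound, the 3 vertices {b, e, g} are pairwise adjacent, and any tree decomposition puts a clique entirely inside one bag — forcing width ≥ 2. Therefore the treewidth is 2.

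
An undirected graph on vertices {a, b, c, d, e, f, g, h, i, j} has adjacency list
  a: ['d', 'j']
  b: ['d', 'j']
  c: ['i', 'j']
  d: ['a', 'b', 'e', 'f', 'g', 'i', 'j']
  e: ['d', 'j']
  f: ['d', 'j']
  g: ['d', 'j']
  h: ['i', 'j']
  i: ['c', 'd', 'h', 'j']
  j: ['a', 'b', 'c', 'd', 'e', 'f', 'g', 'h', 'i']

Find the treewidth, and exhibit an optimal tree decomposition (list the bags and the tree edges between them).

The largest bag has 3 vertices, giving width 2; this decomposition certifies tw(G) ≤ 2. Conversely, {d, f, j} is a clique of size 3, and the vertices of any clique must share a bag in every tree decomposition; so some bag has ≥ 3 vertices and tw(G) ≥ 2. The upper and lower bounds meet at 2, so that is the treewidth.

Treewidth 2.
Bags: B1 = {d, g, j}  B2 = {b, d, j}  B3 = {d, i, j}  B4 = {d, e, j}  B5 = {c, i, j}  B6 = {a, d, j}  B7 = {h, i, j}  B8 = {d, f, j}
Tree: B1–B2, B1–B3, B2–B4, B3–B5, B3–B6, B3–B7, B1–B8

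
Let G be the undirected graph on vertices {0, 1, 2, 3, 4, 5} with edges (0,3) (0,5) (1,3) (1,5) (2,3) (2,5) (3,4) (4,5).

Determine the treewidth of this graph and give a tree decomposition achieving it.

Treewidth 2.
Bags: B1 = {3, 4, 5}  B2 = {0, 3, 5}  B3 = {1, 3, 5}  B4 = {2, 3, 5}
Tree: B1–B2, B2–B3, B3–B4

Every bag has size at most 3, so the width is 3 − 1 = 2 and tw(G) ≤ 2. For the lower bound, G contains the cycle 3–4–5–0–3, so G is not a forest; only forests have treewidth ≤ 1, hence tw(G) ≥ 2. Combining the bounds, tw(G) = 2.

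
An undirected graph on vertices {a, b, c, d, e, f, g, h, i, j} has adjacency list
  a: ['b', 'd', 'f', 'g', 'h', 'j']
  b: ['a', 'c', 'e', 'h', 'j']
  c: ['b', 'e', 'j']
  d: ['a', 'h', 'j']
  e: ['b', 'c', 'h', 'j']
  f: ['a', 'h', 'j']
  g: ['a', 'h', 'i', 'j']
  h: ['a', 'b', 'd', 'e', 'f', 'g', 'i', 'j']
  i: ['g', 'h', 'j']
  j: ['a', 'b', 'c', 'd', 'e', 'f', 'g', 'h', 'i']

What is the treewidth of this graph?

3

A width-3 tree decomposition is:
Bags: B1 = {a, b, h, j}  B2 = {b, e, h, j}  B3 = {a, d, h, j}  B4 = {a, g, h, j}  B5 = {a, f, h, j}  B6 = {b, c, e, j}  B7 = {g, h, i, j}
Tree: B1–B2, B1–B3, B3–B4, B4–B5, B2–B6, B4–B7
Each bag holds 4 vertices, so the decomposition has width 3, which upper-bounds the treewidth. On the other hand G contains the 4-clique {b, e, h, j}. A clique must lie in a single bag of any decomposition, so no decomposition can have width below 3. The upper and lower bounds meet at 3, so that is the treewidth.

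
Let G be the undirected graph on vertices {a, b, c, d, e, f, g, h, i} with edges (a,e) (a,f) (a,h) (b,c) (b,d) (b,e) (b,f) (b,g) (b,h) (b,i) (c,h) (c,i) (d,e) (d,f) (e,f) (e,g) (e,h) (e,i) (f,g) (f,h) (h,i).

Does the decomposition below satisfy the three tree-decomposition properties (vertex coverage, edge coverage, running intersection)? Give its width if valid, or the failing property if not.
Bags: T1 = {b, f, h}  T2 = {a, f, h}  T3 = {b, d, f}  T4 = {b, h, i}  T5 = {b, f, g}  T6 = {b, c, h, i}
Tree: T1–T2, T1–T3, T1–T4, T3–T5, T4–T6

A tree decomposition must satisfy three properties: every vertex lies in some bag; for every edge, both endpoints lie together in some bag; and for every vertex, the bags containing it form a connected subtree. Here vertex e appears in no bag, so the decomposition is invalid.

No — vertex e appears in no bag.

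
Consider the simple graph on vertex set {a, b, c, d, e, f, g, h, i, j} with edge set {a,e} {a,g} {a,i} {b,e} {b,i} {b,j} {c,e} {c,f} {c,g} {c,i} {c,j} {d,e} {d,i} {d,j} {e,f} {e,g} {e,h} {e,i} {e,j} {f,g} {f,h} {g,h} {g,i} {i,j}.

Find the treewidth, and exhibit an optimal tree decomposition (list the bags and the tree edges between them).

Every bag has size at most 4, so the width is 4 − 1 = 3 and tw(G) ≤ 3. For the lower bound, the 4 vertices {e, f, g, h} are pairwise adjacent, and any tree decomposition puts a clique entirely inside one bag — forcing width ≥ 3. Combining the bounds, tw(G) = 3.

Treewidth 3.
One such decomposition:
Bags: B1 = {a, e, g, i}  B2 = {c, e, g, i}  B3 = {c, e, i, j}  B4 = {c, e, f, g}  B5 = {e, f, g, h}  B6 = {d, e, i, j}  B7 = {b, e, i, j}
Tree: B1–B2, B2–B3, B2–B4, B4–B5, B3–B6, B6–B7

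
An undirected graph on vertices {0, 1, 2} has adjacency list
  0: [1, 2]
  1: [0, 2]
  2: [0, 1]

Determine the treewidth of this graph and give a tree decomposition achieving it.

Treewidth 2.
Bags: B1 = {0, 1, 2}
Tree: (single bag)

With just one bag of size 3, the width is 3 − 1 = 2, so tw(G) ≤ 2. For the lower bound, the 3 vertices {0, 1, 2} are pairwise adjacent, and any tree decomposition puts a clique entirely inside one bag — forcing width ≥ 2. The upper and lower bounds meet at 2, so that is the treewidth.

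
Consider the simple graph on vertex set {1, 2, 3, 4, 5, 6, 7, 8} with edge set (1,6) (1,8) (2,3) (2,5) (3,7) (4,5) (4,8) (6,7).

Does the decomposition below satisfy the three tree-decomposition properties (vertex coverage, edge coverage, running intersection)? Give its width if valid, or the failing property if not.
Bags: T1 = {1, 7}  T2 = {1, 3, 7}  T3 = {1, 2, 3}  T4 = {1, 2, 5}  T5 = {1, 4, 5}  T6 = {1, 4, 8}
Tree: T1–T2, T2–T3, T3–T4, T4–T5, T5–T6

No — vertex 6 appears in no bag.

A tree decomposition must satisfy three properties: every vertex lies in some bag; for every edge, both endpoints lie together in some bag; and for every vertex, the bags containing it form a connected subtree. Here vertex 6 appears in no bag, so the decomposition is invalid.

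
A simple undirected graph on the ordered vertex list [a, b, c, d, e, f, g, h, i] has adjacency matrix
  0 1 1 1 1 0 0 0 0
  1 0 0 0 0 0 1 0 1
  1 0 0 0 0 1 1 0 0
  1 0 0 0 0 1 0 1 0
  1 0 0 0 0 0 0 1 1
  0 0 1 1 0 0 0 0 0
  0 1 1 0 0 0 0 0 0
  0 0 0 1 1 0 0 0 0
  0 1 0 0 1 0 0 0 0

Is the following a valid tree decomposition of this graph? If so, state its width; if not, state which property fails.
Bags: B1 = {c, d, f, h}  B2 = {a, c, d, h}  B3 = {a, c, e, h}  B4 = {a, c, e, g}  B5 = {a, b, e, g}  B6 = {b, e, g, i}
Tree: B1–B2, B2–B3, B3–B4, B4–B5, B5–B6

Vertex coverage: the bags together contain {a, b, c, d, e, f, g, h, i}, the full vertex set. Edge coverage: each edge of G has both endpoints in at least one bag. Running intersection: for every vertex, the bags containing it form a connected subtree. All three properties hold, so this is a valid tree decomposition of width max|bag| − 1 = 3, and hence tw(G) ≤ 3.

Yes; width 3.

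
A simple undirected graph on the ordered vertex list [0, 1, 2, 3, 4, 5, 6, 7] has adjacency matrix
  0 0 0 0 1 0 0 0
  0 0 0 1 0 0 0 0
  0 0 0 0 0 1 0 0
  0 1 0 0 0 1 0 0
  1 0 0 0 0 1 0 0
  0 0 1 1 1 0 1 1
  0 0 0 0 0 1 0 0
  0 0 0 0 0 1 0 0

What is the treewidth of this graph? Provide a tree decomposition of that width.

The largest bag has 2 vertices, giving width 1; this decomposition certifies tw(G) ≤ 1. Any graph with an edge has treewidth ≥ 1, and G has the edge 5–2. Combining the bounds, tw(G) = 1.

Treewidth 1.
One such decomposition:
Bags: B1 = {2, 5}  B2 = {4, 5}  B3 = {3, 5}  B4 = {5, 6}  B5 = {1, 3}  B6 = {0, 4}  B7 = {5, 7}
Tree: B1–B2, B1–B3, B3–B4, B3–B5, B2–B6, B2–B7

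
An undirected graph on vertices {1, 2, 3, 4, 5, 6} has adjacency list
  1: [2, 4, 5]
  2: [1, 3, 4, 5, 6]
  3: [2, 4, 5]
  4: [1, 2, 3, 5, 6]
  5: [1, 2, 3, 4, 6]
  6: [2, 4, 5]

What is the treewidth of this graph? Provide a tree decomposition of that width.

Every bag has size at most 4, so the width is 4 − 1 = 3 and tw(G) ≤ 3. On the other hand G contains the 4-clique {1, 2, 4, 5}. A clique must lie in a single bag of any decomposition, so no decomposition can have width below 3. The upper and lower bounds meet at 3, so that is the treewidth.

Treewidth 3.
Bags: B1 = {1, 2, 4, 5}  B2 = {2, 3, 4, 5}  B3 = {2, 4, 5, 6}
Tree: B1–B2, B1–B3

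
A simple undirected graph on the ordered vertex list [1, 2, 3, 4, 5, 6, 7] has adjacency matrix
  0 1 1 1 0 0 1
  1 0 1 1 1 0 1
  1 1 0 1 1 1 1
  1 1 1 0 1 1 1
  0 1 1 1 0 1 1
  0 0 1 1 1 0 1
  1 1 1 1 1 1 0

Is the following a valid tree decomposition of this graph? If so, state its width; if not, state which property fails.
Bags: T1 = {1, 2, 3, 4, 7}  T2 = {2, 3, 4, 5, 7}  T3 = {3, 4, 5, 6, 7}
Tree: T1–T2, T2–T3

Vertex coverage: the bags together contain {1, 2, 3, 4, 5, 6, 7}, the full vertex set. Edge coverage: each edge of G has both endpoints in at least one bag. Running intersection: for every vertex, the bags containing it form a connected subtree. All three properties hold, so this is a valid tree decomposition of width max|bag| − 1 = 4, and hence tw(G) ≤ 4.

Yes; width 4.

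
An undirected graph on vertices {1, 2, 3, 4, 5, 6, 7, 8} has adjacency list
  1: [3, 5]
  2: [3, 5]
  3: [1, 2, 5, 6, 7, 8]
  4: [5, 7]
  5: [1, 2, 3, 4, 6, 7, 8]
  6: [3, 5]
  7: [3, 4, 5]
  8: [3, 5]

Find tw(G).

2

A width-2 tree decomposition is:
Bags: B1 = {2, 3, 5}  B2 = {3, 5, 6}  B3 = {3, 5, 7}  B4 = {1, 3, 5}  B5 = {3, 5, 8}  B6 = {4, 5, 7}
Tree: B1–B2, B2–B3, B3–B4, B2–B5, B3–B6
The largest bag has 3 vertices, giving width 2; this decomposition certifies tw(G) ≤ 2. For the lower bound, the 3 vertices {1, 3, 5} are pairwise adjacent, and any tree decomposition puts a clique entirely inside one bag — forcing width ≥ 2. The upper and lower bounds meet at 2, so that is the treewidth.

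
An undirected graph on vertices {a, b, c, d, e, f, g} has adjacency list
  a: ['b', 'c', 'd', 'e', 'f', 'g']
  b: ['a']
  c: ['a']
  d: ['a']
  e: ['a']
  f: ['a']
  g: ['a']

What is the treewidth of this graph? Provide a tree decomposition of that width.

Treewidth 1.
Bags: B1 = {a, b}  B2 = {a, e}  B3 = {a, f}  B4 = {a, c}  B5 = {a, g}  B6 = {a, d}
Tree: B1–B2, B2–B3, B1–B4, B1–B5, B1–B6

The largest bag has 2 vertices, giving width 1; this decomposition certifies tw(G) ≤ 1. Since G has at least one edge (e.g. a–b), it is not an edgeless graph, so tw(G) ≥ 1. Hence tw(G) = 1 exactly.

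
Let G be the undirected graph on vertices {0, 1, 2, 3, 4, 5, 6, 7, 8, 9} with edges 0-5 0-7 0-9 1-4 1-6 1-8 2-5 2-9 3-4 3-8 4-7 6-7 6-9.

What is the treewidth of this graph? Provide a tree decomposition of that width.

Each bag holds 3 vertices, so the decomposition has width 2, which upper-bounds the treewidth. Since 8–3–4–1–8 is a cycle in G, G is not acyclic. Forests are exactly the graphs of treewidth ≤ 1, so tw(G) ≥ 2. The upper and lower bounds meet at 2, so that is the treewidth.

Treewidth 2.
One such decomposition:
Bags: B1 = {1, 3, 8}  B2 = {1, 3, 4}  B3 = {1, 4, 6}  B4 = {4, 6, 7}  B5 = {6, 7, 9}  B6 = {0, 7, 9}  B7 = {0, 2, 9}  B8 = {0, 2, 5}
Tree: B1–B2, B2–B3, B3–B4, B4–B5, B5–B6, B6–B7, B7–B8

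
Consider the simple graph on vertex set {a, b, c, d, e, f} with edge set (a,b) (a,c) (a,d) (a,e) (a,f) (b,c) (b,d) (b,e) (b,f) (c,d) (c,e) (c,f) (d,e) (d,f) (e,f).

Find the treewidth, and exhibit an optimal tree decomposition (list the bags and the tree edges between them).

A single bag containing all 6 vertices is trivially a valid decomposition of width 5. For the lower bound, the 6 vertices {a, b, c, d, e, f} are pairwise adjacent, and any tree decomposition puts a clique entirely inside one bag — forcing width ≥ 5. Hence tw(G) = 5 exactly.

Treewidth 5.
Bags: B1 = {a, b, c, d, e, f}
Tree: (single bag)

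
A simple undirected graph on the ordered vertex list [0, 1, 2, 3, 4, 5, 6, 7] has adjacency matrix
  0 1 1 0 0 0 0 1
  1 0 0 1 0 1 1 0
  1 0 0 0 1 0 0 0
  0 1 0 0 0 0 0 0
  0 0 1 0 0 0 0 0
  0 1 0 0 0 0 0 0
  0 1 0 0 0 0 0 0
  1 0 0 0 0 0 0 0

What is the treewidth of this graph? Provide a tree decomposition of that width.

Every bag has size at most 2, so the width is 2 − 1 = 1 and tw(G) ≤ 1. Any graph with an edge has treewidth ≥ 1, and G has the edge 1–0. Combining the bounds, tw(G) = 1.

Treewidth 1.
One optimal decomposition is:
Bags: B1 = {0, 1}  B2 = {1, 3}  B3 = {0, 2}  B4 = {2, 4}  B5 = {0, 7}  B6 = {1, 6}  B7 = {1, 5}
Tree: B1–B2, B1–B3, B3–B4, B1–B5, B1–B6, B2–B7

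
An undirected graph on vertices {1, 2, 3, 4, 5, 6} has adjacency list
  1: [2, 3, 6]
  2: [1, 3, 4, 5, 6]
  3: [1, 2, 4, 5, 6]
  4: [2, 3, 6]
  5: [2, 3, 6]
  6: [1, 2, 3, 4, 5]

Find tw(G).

A width-3 tree decomposition is:
Bags: B1 = {2, 3, 4, 6}  B2 = {2, 3, 5, 6}  B3 = {1, 2, 3, 6}
Tree: B1–B2, B2–B3
Each bag holds 4 vertices, so the decomposition has width 3, which upper-bounds the treewidth. For the lower bound, the 4 vertices {1, 2, 3, 6} are pairwise adjacent, and any tree decomposition puts a clique entirely inside one bag — forcing width ≥ 3. Therefore the treewidth is 3.

3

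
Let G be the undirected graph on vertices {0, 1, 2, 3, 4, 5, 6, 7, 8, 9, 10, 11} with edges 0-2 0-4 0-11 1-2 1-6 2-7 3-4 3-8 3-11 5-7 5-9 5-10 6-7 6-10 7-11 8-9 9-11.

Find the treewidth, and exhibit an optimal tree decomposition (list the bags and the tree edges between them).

Treewidth 3.
Bags: B1 = {1, 2, 6, 10}  B2 = {2, 6, 7, 10}  B3 = {2, 5, 7, 10}  B4 = {0, 2, 5, 7}  B5 = {0, 5, 7, 11}  B6 = {0, 5, 9, 11}  B7 = {0, 4, 9, 11}  B8 = {3, 4, 9, 11}  B9 = {3, 4, 8, 9}
Tree: B1–B2, B2–B3, B3–B4, B4–B5, B5–B6, B6–B7, B7–B8, B8–B9

Each bag holds 4 vertices, so the decomposition has width 3, which upper-bounds the treewidth. For the lower bound: the 4 vertex sets {1,6,10}, {2}, {7}, {0,5,9,11} are disjoint, each induces a connected subgraph, and every pair is joined by at least one edge of G. Contracting each set to a single vertex therefore yields K_{4} as a minor, and since treewidth is minor-monotone, tw(G) ≥ tw(K_{4}) = 3. Combining the bounds, tw(G) = 3.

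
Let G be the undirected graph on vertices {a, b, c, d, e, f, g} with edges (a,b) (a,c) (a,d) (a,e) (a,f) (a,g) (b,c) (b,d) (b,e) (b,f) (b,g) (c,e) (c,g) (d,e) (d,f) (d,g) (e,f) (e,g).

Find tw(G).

A width-4 tree decomposition is:
Bags: B1 = {a, b, d, e, g}  B2 = {a, b, d, e, f}  B3 = {a, b, c, e, g}
Tree: B1–B2, B1–B3
Every bag has size at most 5, so the width is 5 − 1 = 4 and tw(G) ≤ 4. On the other hand G contains the 5-clique {a, b, d, e, g}. A clique must lie in a single bag of any decomposition, so no decomposition can have width below 4. Combining the bounds, tw(G) = 4.

4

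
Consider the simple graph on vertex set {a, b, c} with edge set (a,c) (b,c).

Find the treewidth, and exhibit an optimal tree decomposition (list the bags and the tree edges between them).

The largest bag has 2 vertices, giving width 1; this decomposition certifies tw(G) ≤ 1. Since G has at least one edge (e.g. c–b), it is not an edgeless graph, so tw(G) ≥ 1. Hence tw(G) = 1 exactly.

Treewidth 1.
Bags: B1 = {b, c}  B2 = {a, c}
Tree: B1–B2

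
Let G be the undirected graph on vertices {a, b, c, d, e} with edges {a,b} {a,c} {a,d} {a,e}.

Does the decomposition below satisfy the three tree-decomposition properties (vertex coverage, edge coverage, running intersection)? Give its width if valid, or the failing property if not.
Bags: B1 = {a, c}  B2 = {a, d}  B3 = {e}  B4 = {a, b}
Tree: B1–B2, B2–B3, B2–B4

A tree decomposition must satisfy three properties: every vertex lies in some bag; for every edge, both endpoints lie together in some bag; and for every vertex, the bags containing it form a connected subtree. Here edge (a,e) lies in no bag, so the decomposition is invalid.

No — edge (a,e) lies in no bag.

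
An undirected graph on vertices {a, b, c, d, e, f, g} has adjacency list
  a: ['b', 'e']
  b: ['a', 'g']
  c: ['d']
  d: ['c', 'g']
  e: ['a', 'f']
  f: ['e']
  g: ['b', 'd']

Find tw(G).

1

A width-1 tree decomposition is:
Bags: B1 = {c, d}  B2 = {d, g}  B3 = {b, g}  B4 = {a, b}  B5 = {a, e}  B6 = {e, f}
Tree: B1–B2, B2–B3, B3–B4, B4–B5, B5–B6
The largest bag has 2 vertices, giving width 1; this decomposition certifies tw(G) ≤ 1. G has an edge, so its treewidth is at least 1. The upper and lower bounds meet at 1, so that is the treewidth.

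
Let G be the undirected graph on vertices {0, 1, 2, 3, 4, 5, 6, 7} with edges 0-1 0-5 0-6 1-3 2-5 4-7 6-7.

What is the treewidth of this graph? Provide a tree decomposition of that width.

Treewidth 1.
One optimal decomposition is:
Bags: B1 = {0, 1}  B2 = {1, 3}  B3 = {0, 6}  B4 = {0, 5}  B5 = {6, 7}  B6 = {2, 5}  B7 = {4, 7}
Tree: B1–B2, B1–B3, B1–B4, B3–B5, B4–B6, B5–B7

Every bag has size at most 2, so the width is 2 − 1 = 1 and tw(G) ≤ 1. Any graph with an edge has treewidth ≥ 1, and G has the edge 0–1. Combining the bounds, tw(G) = 1.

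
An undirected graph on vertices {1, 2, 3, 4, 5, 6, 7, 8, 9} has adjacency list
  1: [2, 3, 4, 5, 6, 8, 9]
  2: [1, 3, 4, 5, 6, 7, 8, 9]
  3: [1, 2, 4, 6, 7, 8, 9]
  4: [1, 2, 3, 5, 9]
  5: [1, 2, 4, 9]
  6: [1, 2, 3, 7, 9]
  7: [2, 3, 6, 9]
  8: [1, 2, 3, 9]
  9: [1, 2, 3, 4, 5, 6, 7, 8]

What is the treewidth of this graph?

A width-4 tree decomposition is:
Bags: B1 = {1, 2, 3, 4, 9}  B2 = {1, 2, 3, 6, 9}  B3 = {1, 2, 4, 5, 9}  B4 = {2, 3, 6, 7, 9}  B5 = {1, 2, 3, 8, 9}
Tree: B1–B2, B1–B3, B2–B4, B1–B5
Every bag has size at most 5, so the width is 5 − 1 = 4 and tw(G) ≤ 4. On the other hand G contains the 5-clique {1, 2, 3, 8, 9}. A clique must lie in a single bag of any decomposition, so no decomposition can have width below 4. Therefore the treewidth is 4.

4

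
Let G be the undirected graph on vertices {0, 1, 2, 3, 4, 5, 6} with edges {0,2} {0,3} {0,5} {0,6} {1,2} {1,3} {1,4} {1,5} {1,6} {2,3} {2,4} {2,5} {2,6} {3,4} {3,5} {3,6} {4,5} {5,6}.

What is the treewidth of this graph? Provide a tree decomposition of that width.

The largest bag has 5 vertices, giving width 4; this decomposition certifies tw(G) ≤ 4. On the other hand G contains the 5-clique {0, 2, 3, 5, 6}. A clique must lie in a single bag of any decomposition, so no decomposition can have width below 4. Combining the bounds, tw(G) = 4.

Treewidth 4.
One optimal decomposition is:
Bags: B1 = {1, 2, 3, 5, 6}  B2 = {1, 2, 3, 4, 5}  B3 = {0, 2, 3, 5, 6}
Tree: B1–B2, B1–B3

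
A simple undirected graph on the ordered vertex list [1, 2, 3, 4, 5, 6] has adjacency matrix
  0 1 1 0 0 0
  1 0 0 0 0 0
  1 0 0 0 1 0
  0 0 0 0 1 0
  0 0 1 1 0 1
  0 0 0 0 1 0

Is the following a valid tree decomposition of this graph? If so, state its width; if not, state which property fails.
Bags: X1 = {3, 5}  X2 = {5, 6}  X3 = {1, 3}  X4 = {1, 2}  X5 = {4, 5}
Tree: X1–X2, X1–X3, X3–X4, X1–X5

Yes; width 1.

Checking the three conditions: (i) the bags cover all of {1, 2, 3, 4, 5, 6}; (ii) for each edge, some bag contains both endpoints; (iii) the bags containing any fixed vertex form a subtree. All hold, so the decomposition is valid with width 2 − 1 = 1.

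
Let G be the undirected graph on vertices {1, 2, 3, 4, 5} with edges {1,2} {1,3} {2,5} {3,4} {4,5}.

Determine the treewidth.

A width-2 tree decomposition is:
Bags: B1 = {3, 4, 5}  B2 = {2, 3, 5}  B3 = {1, 2, 3}
Tree: B1–B2, B2–B3
Every bag has size at most 3, so the width is 3 − 1 = 2 and tw(G) ≤ 2. The edges 3–4–5–2–1–3 form a cycle, so G is not a tree and its treewidth is at least 2. Combining the bounds, tw(G) = 2.

2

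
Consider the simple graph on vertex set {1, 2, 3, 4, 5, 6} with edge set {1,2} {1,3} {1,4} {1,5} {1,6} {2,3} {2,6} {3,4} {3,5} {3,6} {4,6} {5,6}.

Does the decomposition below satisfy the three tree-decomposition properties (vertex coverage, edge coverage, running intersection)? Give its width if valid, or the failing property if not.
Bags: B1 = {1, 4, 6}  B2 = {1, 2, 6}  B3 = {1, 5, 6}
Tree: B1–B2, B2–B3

No — vertex 3 appears in no bag.

A tree decomposition must satisfy three properties: every vertex lies in some bag; for every edge, both endpoints lie together in some bag; and for every vertex, the bags containing it form a connected subtree. Here vertex 3 appears in no bag, so the decomposition is invalid.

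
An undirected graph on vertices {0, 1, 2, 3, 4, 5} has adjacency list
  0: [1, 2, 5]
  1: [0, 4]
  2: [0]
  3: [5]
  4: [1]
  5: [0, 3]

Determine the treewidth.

1

A width-1 tree decomposition is:
Bags: B1 = {0, 5}  B2 = {0, 2}  B3 = {0, 1}  B4 = {1, 4}  B5 = {3, 5}
Tree: B1–B2, B1–B3, B3–B4, B1–B5
Each bag holds 2 vertices, so the decomposition has width 1, which upper-bounds the treewidth. Any graph with an edge has treewidth ≥ 1, and G has the edge 5–0. Therefore the treewidth is 1.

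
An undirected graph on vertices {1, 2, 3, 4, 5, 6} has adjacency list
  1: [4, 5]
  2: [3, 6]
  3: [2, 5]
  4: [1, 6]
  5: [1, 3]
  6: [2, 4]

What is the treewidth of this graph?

2

A width-2 tree decomposition is:
Bags: B1 = {1, 4, 6}  B2 = {1, 2, 6}  B3 = {1, 2, 3}  B4 = {1, 3, 5}
Tree: B1–B2, B2–B3, B3–B4
Every bag has size at most 3, so the width is 3 − 1 = 2 and tw(G) ≤ 2. The edges 1–4–6–2–3–5–1 form a cycle, so G is not a tree and its treewidth is at least 2. The upper and lower bounds meet at 2, so that is the treewidth.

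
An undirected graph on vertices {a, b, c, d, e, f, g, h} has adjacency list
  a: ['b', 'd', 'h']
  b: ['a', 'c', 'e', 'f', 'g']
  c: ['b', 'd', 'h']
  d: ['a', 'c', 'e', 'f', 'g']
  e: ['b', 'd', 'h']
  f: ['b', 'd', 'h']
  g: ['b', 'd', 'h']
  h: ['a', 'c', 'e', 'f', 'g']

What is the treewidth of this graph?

3

A width-3 tree decomposition is:
Bags: B1 = {a, b, d, h}  B2 = {b, d, g, h}  B3 = {b, c, d, h}  B4 = {b, d, e, h}  B5 = {b, d, f, h}
Tree: B1–B2, B2–B3, B3–B4, B4–B5
Every bag has size at most 4, so the width is 4 − 1 = 3 and tw(G) ≤ 3. For the lower bound: the 4 vertex sets {a,d}, {b,g}, {h}, {c} are disjoint, each induces a connected subgraph, and every pair is joined by at least one edge of G. Contracting each set to a single vertex therefore yields K_{4} as a minor, and since treewidth is minor-monotone, tw(G) ≥ tw(K_{4}) = 3. Combining the bounds, tw(G) = 3.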